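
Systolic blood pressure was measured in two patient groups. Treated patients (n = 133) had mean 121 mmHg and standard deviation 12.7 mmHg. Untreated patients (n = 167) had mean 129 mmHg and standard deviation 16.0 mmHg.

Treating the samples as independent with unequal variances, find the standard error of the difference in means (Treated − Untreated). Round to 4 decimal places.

1.6570

Per-group SEs: s₁/√n₁ = 12.7/√133 = 1.1012, s₂/√n₂ = 16.0/√167 = 1.2381.
Unpooled SE of the difference: √(1.21264144 + 1.53289161) = 1.6570.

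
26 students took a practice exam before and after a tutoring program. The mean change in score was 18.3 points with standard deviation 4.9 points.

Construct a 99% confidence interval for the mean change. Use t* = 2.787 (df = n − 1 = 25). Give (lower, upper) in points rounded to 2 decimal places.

(15.62, 20.98)

Paired design: SE = s_d/√n = 4.9/√26 = 0.9610.
t* = 2.787; margin of error = 2.787 × 0.9610 = 2.6783.
18.3 ± 2.6783 → (15.62, 20.98).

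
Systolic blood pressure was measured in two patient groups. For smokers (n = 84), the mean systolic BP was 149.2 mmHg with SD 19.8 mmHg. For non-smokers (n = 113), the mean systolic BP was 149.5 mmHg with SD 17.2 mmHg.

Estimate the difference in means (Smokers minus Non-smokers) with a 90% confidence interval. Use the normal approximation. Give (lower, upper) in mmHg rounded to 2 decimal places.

Per-group SEs: s₁/√n₁ = 19.8/√84 = 2.1604, s₂/√n₂ = 17.2/√113 = 1.6180.
Unpooled SE of the difference: √(4.66732816 + 2.617924) = 2.6991.
Margin of error = z* · SE = 1.645 × 2.6991 = 4.4400.
x̄₁ − x̄₂ = 149.2 − 149.5 = -0.3000.
CI: -0.3000 ± 4.4400 = (-4.74, 4.14).

(-4.74, 4.14)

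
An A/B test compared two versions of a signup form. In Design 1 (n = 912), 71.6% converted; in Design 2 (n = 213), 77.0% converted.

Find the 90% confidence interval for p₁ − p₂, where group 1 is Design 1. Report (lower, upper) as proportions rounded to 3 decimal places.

(-0.107, -0.001)

The two standard errors are √(0.7160×0.2840/912) = 0.01493 and √(0.7700×0.2300/213) = 0.02883.
Because the samples are independent, SE_diff = √(0.01493² + 0.02883²) = 0.03247.
Using z* = 1.645 for 90%, ME = 1.645 × 0.03247 = 0.05341.
p̂₁ − p̂₂ = -0.0540; interval -0.0540 ± 0.05341 gives (-0.107, -0.001).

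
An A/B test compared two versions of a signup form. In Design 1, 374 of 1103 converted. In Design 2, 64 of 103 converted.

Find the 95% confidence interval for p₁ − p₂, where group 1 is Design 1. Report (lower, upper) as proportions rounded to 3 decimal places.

(-0.380, -0.185)

First, p̂₁ = 374/1103 = 0.3391; p̂₂ = 64/103 = 0.6214.
The two standard errors are √(0.3391×0.6609/1103) = 0.01425 and √(0.6214×0.3786/103) = 0.04779.
Because the samples are independent, SE_diff = √(0.01425² + 0.04779²) = 0.04987.
Using z* = 1.960 for 95%, ME = 1.960 × 0.04987 = 0.09775.
p̂₁ − p̂₂ = -0.2823; interval -0.2823 ± 0.09775 gives (-0.380, -0.185).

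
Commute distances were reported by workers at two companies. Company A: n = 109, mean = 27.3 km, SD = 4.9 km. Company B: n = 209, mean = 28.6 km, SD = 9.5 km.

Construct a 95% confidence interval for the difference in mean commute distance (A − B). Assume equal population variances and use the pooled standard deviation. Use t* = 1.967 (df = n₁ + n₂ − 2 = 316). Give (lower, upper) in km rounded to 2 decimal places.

s_p = √[((n₁−1)s₁² + (n₂−1)s₂²)/(n₁+n₂−2)] = √[(108·4.9² + 208·9.5²)/316] = 8.2226.
SE = 8.2226·√(1/109 + 1/209) = 0.9715.
With t* = 1.967, margin = 1.967 × 0.9715 = 1.9109.
x̄₁ − x̄₂ = 27.3 − 28.6 = -1.3000; interval -1.3000 ± 1.9109 = (-3.21, 0.61).

(-3.21, 0.61)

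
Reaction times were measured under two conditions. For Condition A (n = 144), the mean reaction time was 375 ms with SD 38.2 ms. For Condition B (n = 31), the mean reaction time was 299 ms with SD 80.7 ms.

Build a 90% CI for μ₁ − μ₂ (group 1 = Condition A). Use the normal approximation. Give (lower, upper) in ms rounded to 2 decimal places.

Per-group SEs: s₁/√n₁ = 38.2/√144 = 3.1833, s₂/√n₂ = 80.7/√31 = 14.4941.
Unpooled SE of the difference: √(10.13339889 + 210.07893481) = 14.8396.
Margin of error = z* · SE = 1.645 × 14.8396 = 24.4111.
x̄₁ − x̄₂ = 375 − 299 = 76.0000.
CI: 76.0000 ± 24.4111 = (51.59, 100.41).

(51.59, 100.41)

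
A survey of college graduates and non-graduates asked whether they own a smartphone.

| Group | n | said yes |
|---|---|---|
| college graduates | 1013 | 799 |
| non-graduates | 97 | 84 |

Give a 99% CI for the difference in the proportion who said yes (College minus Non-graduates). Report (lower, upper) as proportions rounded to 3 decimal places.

First, p̂₁ = 799/1013 = 0.7887; p̂₂ = 84/97 = 0.8660.
The two standard errors are √(0.7887×0.2113/1013) = 0.01283 and √(0.8660×0.1340/97) = 0.03459.
Because the samples are independent, SE_diff = √(0.01283² + 0.03459²) = 0.03689.
Using z* = 2.576 for 99%, ME = 2.576 × 0.03689 = 0.09503.
p̂₁ − p̂₂ = -0.0773; interval -0.0773 ± 0.09503 gives (-0.172, 0.018).

(-0.172, 0.018)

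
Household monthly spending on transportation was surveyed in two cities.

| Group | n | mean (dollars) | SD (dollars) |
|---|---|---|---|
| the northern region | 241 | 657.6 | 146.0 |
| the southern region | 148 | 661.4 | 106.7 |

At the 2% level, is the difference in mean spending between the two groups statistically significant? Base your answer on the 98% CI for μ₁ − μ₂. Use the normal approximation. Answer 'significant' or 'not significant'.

not significant

Per-group SEs: s₁/√n₁ = 146.0/√241 = 9.4047, s₂/√n₂ = 106.7/√148 = 8.7707.
Unpooled SE of the difference: √(88.44838209 + 76.92517849) = 12.8598.
Margin of error = z* · SE = 2.326 × 12.8598 = 29.9119.
x̄₁ − x̄₂ = 657.6 − 661.4 = -3.8000.
CI: -3.8000 ± 29.9119 = (-33.7119, 26.1119).
The interval (-33.7119, 26.1119) contains 0, so the difference is not significant.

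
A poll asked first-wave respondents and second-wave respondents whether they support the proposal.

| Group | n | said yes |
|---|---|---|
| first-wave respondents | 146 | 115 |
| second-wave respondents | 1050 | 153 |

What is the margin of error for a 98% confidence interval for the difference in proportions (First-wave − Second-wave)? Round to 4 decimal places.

0.0827

First, p̂₁ = 115/146 = 0.7877; p̂₂ = 153/1050 = 0.1457.
The two standard errors are √(0.7877×0.2123/146) = 0.03384 and √(0.1457×0.8543/1050) = 0.01089.
Because the samples are independent, SE_diff = √(0.03384² + 0.01089²) = 0.03555.
Using z* = 2.326 for 98%, ME = 2.326 × 0.03555 = 0.08269.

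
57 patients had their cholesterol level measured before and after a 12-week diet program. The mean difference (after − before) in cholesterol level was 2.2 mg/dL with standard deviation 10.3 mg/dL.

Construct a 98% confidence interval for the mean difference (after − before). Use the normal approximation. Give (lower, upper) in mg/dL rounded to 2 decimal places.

(-0.97, 5.37)

This is a matched-pairs design, so SE = s_d/√n = 10.3/√57 = 1.3643.
Margin = 2.326 × 1.3643 = 3.1734; the interval is 2.2 ± 3.1734 = (-0.97, 5.37).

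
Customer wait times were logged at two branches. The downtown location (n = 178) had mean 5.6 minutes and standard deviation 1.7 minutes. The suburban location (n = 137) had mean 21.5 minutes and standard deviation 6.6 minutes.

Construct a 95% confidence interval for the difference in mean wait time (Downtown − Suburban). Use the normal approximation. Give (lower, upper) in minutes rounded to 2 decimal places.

(-17.03, -14.77)

SE₁ = s₁/√n₁ = 1.7/√178 = 0.1274; SE₂ = 6.6/√137 = 0.5639.
Independent samples, unequal variances: SE_diff = √(SE₁² + SE₂²) = √(0.01623076 + 0.31798321) = 0.5781.
z* = 1.960, so margin of error = 1.960 × 0.5781 = 1.1331.
Difference in means = 5.6 − 21.5 = -15.9000.
-15.9000 ± 1.1331 → (-17.03, -14.77).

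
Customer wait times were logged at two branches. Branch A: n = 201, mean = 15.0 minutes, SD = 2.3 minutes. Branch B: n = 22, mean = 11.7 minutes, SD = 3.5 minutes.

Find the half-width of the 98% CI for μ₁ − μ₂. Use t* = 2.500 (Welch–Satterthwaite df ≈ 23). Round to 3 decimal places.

Per-group SEs: s₁/√n₁ = 2.3/√201 = 0.1622, s₂/√n₂ = 3.5/√22 = 0.7462.
Unpooled SE of the difference: √(0.02630884 + 0.55681444) = 0.7636.
Margin of error = t* · SE = 2.500 × 0.7636 = 1.9090.

1.909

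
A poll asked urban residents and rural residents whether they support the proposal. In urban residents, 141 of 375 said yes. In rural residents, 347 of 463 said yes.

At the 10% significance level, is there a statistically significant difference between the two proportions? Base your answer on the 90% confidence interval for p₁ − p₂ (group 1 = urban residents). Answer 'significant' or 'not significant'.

significant

First, p̂₁ = 141/375 = 0.3760; p̂₂ = 347/463 = 0.7495.
The two standard errors are √(0.3760×0.6240/375) = 0.02501 and √(0.7495×0.2505/463) = 0.02014.
Because the samples are independent, SE_diff = √(0.02501² + 0.02014²) = 0.03211.
Using z* = 1.645 for 90%, ME = 1.645 × 0.03211 = 0.05282.
p̂₁ − p̂₂ = -0.3735; interval -0.3735 ± 0.05282 gives (-0.42632, -0.32068).
The interval (-0.42632, -0.32068) does not contain 0, so the difference is significant.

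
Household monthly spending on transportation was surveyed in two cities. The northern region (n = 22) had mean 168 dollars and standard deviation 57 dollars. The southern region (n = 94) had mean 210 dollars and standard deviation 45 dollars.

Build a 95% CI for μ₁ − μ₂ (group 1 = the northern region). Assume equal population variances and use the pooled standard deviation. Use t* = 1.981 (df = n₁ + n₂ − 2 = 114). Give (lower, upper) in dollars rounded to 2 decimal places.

(-64.26, -19.74)

Pooled variance s_p² = [21·57² + 93·45²] / (22+94−2) = 2250.4737, so s_p = 47.4392.
SE_diff = s_p·√(1/n₁ + 1/n₂) = 47.4392·√(1/22 + 1/94) = 11.2355.
t* = 1.981; margin = 1.981 × 11.2355 = 22.2575.
Difference = 168 − 210 = -42.0000.
-42.0000 ± 22.2575 → (-64.26, -19.74).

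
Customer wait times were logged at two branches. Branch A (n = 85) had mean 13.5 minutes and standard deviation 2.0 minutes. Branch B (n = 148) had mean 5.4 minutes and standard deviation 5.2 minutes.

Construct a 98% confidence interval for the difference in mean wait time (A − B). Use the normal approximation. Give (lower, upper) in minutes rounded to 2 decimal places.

SE₁ = s₁/√n₁ = 2.0/√85 = 0.2169; SE₂ = 5.2/√148 = 0.4274.
Independent samples, unequal variances: SE_diff = √(SE₁² + SE₂²) = √(0.04704561 + 0.18267076) = 0.4793.
z* = 2.326, so margin of error = 2.326 × 0.4793 = 1.1149.
Difference in means = 13.5 − 5.4 = 8.1000.
8.1000 ± 1.1149 → (6.99, 9.21).

(6.99, 9.21)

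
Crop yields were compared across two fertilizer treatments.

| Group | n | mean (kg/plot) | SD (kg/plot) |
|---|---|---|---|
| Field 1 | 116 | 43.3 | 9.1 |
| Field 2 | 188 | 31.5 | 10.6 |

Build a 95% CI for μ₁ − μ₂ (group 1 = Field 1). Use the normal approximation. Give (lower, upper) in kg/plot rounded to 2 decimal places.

Per-group SEs: s₁/√n₁ = 9.1/√116 = 0.8449, s₂/√n₂ = 10.6/√188 = 0.7731.
Unpooled SE of the difference: √(0.71385601 + 0.59768361) = 1.1452.
Margin of error = z* · SE = 1.960 × 1.1452 = 2.2446.
x̄₁ − x̄₂ = 43.3 − 31.5 = 11.8000.
CI: 11.8000 ± 2.2446 = (9.56, 14.04).

(9.56, 14.04)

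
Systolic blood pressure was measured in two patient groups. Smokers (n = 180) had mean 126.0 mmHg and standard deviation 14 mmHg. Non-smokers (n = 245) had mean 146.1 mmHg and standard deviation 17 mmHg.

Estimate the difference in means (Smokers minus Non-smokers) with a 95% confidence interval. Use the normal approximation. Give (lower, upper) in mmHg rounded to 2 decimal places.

(-23.05, -17.15)

SE₁ = s₁/√n₁ = 14/√180 = 1.0435; SE₂ = 17/√245 = 1.0861.
Independent samples, unequal variances: SE_diff = √(SE₁² + SE₂²) = √(1.08889225 + 1.17961321) = 1.5062.
z* = 1.960, so margin of error = 1.960 × 1.5062 = 2.9522.
Difference in means = 126.0 − 146.1 = -20.1000.
-20.1000 ± 2.9522 → (-23.05, -17.15).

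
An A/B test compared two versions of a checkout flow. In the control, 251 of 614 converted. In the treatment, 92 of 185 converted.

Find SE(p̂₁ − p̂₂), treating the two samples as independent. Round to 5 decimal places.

First, p̂₁ = 251/614 = 0.4088; p̂₂ = 92/185 = 0.4973.
The two standard errors are √(0.4088×0.5912/614) = 0.01984 and √(0.4973×0.5027/185) = 0.03676.
Because the samples are independent, SE_diff = √(0.01984² + 0.03676²) = 0.04177.

0.04177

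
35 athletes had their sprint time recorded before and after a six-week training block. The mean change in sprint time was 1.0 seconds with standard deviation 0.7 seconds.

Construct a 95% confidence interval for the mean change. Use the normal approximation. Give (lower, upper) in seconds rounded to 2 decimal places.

(0.77, 1.23)

This is a matched-pairs design, so SE = s_d/√n = 0.7/√35 = 0.1183.
Margin = 1.960 × 0.1183 = 0.2319; the interval is 1.0 ± 0.2319 = (0.77, 1.23).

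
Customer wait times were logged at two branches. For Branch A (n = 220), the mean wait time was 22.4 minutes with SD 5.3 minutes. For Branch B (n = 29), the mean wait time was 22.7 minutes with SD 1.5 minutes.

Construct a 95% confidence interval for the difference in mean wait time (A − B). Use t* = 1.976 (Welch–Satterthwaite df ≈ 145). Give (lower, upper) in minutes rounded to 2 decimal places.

SE₁ = s₁/√n₁ = 5.3/√220 = 0.3573; SE₂ = 1.5/√29 = 0.2785.
Independent samples, unequal variances: SE_diff = √(SE₁² + SE₂²) = √(0.12766329 + 0.07756225) = 0.4530.
t* = 1.976, so margin of error = 1.976 × 0.4530 = 0.8951.
Difference in means = 22.4 − 22.7 = -0.3000.
-0.3000 ± 0.8951 → (-1.20, 0.60).

(-1.20, 0.60)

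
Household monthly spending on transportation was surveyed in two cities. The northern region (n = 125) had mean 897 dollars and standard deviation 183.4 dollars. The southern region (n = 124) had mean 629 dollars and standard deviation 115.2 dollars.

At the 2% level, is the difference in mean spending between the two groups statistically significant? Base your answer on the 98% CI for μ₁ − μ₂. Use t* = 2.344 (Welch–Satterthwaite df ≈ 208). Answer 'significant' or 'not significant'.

significant

Standard errors of each mean: 183.4/√125 = 16.4038 and 115.2/√124 = 10.3453.
SE(x̄₁ − x̄₂) = √(16.4038² + 10.3453²) = 19.3936 for independent samples with unequal variances.
With t* = 2.344, the margin is 2.344 × 19.3936 = 45.4586.
x̄₁ − x̄₂ = 897 − 629 = 268.0000; the interval is 268.0000 ± 45.4586 = (222.5414, 313.4586).
The interval (222.5414, 313.4586) does not contain 0, so the difference is significant.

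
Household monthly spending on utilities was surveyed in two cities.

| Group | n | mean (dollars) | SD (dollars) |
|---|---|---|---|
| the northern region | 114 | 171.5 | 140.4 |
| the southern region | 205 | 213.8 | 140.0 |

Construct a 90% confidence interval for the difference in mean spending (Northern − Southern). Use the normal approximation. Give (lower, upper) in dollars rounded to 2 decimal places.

Standard errors of each mean: 140.4/√114 = 13.1497 and 140.0/√205 = 9.7780.
SE(x̄₁ − x̄₂) = √(13.1497² + 9.7780²) = 16.3867 for independent samples with unequal variances.
With z* = 1.645, the margin is 1.645 × 16.3867 = 26.9561.
x̄₁ − x̄₂ = 171.5 − 213.8 = -42.3000; the interval is -42.3000 ± 26.9561 = (-69.26, -15.34).

(-69.26, -15.34)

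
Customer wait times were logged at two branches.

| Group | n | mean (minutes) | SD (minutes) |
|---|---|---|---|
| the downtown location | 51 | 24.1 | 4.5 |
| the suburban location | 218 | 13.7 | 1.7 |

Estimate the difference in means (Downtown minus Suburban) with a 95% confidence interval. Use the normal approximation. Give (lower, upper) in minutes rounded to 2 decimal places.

Per-group SEs: s₁/√n₁ = 4.5/√51 = 0.6301, s₂/√n₂ = 1.7/√218 = 0.1151.
Unpooled SE of the difference: √(0.39702601 + 0.01324801) = 0.6405.
Margin of error = z* · SE = 1.960 × 0.6405 = 1.2554.
x̄₁ − x̄₂ = 24.1 − 13.7 = 10.4000.
CI: 10.4000 ± 1.2554 = (9.14, 11.66).

(9.14, 11.66)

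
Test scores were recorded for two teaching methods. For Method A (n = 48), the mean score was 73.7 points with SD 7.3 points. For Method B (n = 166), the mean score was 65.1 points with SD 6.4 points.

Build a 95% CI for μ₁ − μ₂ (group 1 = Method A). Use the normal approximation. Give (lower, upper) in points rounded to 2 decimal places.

(6.32, 10.88)

Per-group SEs: s₁/√n₁ = 7.3/√48 = 1.0537, s₂/√n₂ = 6.4/√166 = 0.4967.
Unpooled SE of the difference: √(1.11028369 + 0.24671089) = 1.1649.
Margin of error = z* · SE = 1.960 × 1.1649 = 2.2832.
x̄₁ − x̄₂ = 73.7 − 65.1 = 8.6000.
CI: 8.6000 ± 2.2832 = (6.32, 10.88).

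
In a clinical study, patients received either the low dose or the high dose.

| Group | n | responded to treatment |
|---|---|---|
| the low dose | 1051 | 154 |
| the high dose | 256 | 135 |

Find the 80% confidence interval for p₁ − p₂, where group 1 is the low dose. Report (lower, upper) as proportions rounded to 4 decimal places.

p̂₁ = 154/1051 = 0.1465 and p̂₂ = 135/256 = 0.5273.
SE₁ = √(p̂₁(1−p̂₁)/n₁) = √(0.1465·0.8535/1051) = 0.01091; SE₂ = √(0.5273·0.4727/256) = 0.03120.
Independent samples: SE of the difference = √(SE₁² + SE₂²) = √(0.0001190281 + 0.00097344) = 0.03305.
z* for 80% confidence is 1.282, so the margin of error is 1.282 × 0.03305 = 0.04237.
Point estimate p̂₁ − p̂₂ = 0.1465 − 0.5273 = -0.3808.
-0.3808 ± 0.04237 → (-0.4232, -0.3384).

(-0.4232, -0.3384)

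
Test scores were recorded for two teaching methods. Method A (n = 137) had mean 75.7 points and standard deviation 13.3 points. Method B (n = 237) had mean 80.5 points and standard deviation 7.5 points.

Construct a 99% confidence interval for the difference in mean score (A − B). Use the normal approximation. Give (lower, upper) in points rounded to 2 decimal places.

(-7.98, -1.62)

Standard errors of each mean: 13.3/√137 = 1.1363 and 7.5/√237 = 0.4872.
SE(x̄₁ − x̄₂) = √(1.1363² + 0.4872²) = 1.2363 for independent samples with unequal variances.
With z* = 2.576, the margin is 2.576 × 1.2363 = 3.1847.
x̄₁ − x̄₂ = 75.7 − 80.5 = -4.8000; the interval is -4.8000 ± 3.1847 = (-7.98, -1.62).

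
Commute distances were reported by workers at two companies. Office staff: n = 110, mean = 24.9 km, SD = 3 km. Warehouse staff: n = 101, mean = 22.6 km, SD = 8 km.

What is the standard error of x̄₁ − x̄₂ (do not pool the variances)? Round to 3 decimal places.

Standard errors of each mean: 3/√110 = 0.2860 and 8/√101 = 0.7960.
SE(x̄₁ − x̄₂) = √(0.2860² + 0.7960²) = 0.8458 for independent samples with unequal variances.

0.846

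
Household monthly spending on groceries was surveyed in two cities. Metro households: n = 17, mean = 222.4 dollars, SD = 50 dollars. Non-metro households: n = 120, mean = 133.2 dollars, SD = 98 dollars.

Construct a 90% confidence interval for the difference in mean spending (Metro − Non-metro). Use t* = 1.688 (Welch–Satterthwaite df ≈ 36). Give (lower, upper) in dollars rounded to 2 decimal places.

Standard errors of each mean: 50/√17 = 12.1268 and 98/√120 = 8.9461.
SE(x̄₁ − x̄₂) = √(12.1268² + 8.9461²) = 15.0696 for independent samples with unequal variances.
With t* = 1.688, the margin is 1.688 × 15.0696 = 25.4375.
x̄₁ − x̄₂ = 222.4 − 133.2 = 89.2000; the interval is 89.2000 ± 25.4375 = (63.76, 114.64).

(63.76, 114.64)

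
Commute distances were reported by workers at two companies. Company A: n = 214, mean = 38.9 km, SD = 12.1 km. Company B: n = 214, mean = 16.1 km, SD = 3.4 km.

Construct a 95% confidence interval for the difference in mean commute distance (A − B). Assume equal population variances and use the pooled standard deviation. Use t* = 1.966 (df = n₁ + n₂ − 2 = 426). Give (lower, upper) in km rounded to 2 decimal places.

s_p = √[((n₁−1)s₁² + (n₂−1)s₂²)/(n₁+n₂−2)] = √[(213·12.1² + 213·3.4²)/426] = 8.8874.
SE = 8.8874·√(1/214 + 1/214) = 0.8592.
With t* = 1.966, margin = 1.966 × 0.8592 = 1.6892.
x̄₁ − x̄₂ = 38.9 − 16.1 = 22.8000; interval 22.8000 ± 1.6892 = (21.11, 24.49).

(21.11, 24.49)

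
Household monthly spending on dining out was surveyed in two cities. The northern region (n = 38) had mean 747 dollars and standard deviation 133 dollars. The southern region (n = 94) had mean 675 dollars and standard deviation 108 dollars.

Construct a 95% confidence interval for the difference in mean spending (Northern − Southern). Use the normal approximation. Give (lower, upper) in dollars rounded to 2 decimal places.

(24.41, 119.59)

Standard errors of each mean: 133/√38 = 21.5754 and 108/√94 = 11.1393.
SE(x̄₁ − x̄₂) = √(21.5754² + 11.1393²) = 24.2813 for independent samples with unequal variances.
With z* = 1.960, the margin is 1.960 × 24.2813 = 47.5913.
x̄₁ − x̄₂ = 747 − 675 = 72.0000; the interval is 72.0000 ± 47.5913 = (24.41, 119.59).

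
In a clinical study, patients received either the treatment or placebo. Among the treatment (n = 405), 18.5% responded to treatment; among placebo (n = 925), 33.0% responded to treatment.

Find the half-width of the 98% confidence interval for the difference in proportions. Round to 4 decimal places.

0.0575

Each SE is √(p̂(1−p̂)/n): √(0.1850·0.8150/405) = 0.01929 and √(0.3300·0.6700/925) = 0.01546.
SE(p̂₁ − p̂₂) = √(SE₁² + SE₂²) = √(0.0003721041 + 0.0002390116) = 0.02472, since the two samples are independent.
At 98% confidence z* = 2.326; margin = 2.326 × 0.02472 = 0.05750.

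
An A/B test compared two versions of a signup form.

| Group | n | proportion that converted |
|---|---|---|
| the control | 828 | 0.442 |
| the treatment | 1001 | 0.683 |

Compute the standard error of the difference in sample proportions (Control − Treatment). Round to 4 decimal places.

0.0227

The two standard errors are √(0.4420×0.5580/828) = 0.01726 and √(0.6830×0.3170/1001) = 0.01471.
Because the samples are independent, SE_diff = √(0.01726² + 0.01471²) = 0.02268.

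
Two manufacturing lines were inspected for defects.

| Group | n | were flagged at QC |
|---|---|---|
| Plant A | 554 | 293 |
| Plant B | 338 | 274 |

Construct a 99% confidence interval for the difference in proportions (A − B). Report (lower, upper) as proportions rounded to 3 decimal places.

Sample proportions: 293/554 = 0.5289, 274/338 = 0.8107.
Each SE is √(p̂(1−p̂)/n): √(0.5289·0.4711/554) = 0.02121 and √(0.8107·0.1893/338) = 0.02131.
SE(p̂₁ − p̂₂) = √(SE₁² + SE₂²) = √(0.0004498641 + 0.0004541161) = 0.03007, since the two samples are independent.
At 99% confidence z* = 2.576; margin = 2.576 × 0.03007 = 0.07746.
The difference is 0.5289 − 0.8107 = -0.2818, so the interval is -0.2818 ± 0.07746 = (-0.359, -0.204).

(-0.359, -0.204)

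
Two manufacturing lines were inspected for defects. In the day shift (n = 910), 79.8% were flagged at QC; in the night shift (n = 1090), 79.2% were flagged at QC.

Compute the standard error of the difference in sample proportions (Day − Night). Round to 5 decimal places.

SE₁ = √(p̂₁(1−p̂₁)/n₁) = √(0.7980·0.2020/910) = 0.01331; SE₂ = √(0.7920·0.2080/1090) = 0.01229.
Independent samples: SE of the difference = √(SE₁² + SE₂²) = √(0.0001771561 + 0.0001510441) = 0.01812.

0.01812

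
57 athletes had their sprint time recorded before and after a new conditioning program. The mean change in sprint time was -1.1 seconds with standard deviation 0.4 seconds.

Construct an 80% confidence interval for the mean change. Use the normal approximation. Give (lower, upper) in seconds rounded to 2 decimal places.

(-1.17, -1.03)

This is a matched-pairs design, so SE = s_d/√n = 0.4/√57 = 0.0530.
Margin = 1.282 × 0.0530 = 0.0679; the interval is -1.1 ± 0.0679 = (-1.17, -1.03).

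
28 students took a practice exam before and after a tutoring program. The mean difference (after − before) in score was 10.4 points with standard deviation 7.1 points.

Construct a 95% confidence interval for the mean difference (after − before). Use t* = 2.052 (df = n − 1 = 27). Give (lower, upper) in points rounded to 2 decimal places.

This is a matched-pairs design, so SE = s_d/√n = 7.1/√28 = 1.3418.
Margin = 2.052 × 1.3418 = 2.7534; the interval is 10.4 ± 2.7534 = (7.65, 13.15).

(7.65, 13.15)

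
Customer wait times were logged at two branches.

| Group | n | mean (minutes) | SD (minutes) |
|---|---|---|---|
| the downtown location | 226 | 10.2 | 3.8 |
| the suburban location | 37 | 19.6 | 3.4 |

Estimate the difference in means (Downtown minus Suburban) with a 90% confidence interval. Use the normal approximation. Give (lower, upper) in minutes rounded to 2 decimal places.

(-10.41, -8.39)

SE₁ = s₁/√n₁ = 3.8/√226 = 0.2528; SE₂ = 3.4/√37 = 0.5590.
Independent samples, unequal variances: SE_diff = √(SE₁² + SE₂²) = √(0.06390784 + 0.312481) = 0.6135.
z* = 1.645, so margin of error = 1.645 × 0.6135 = 1.0092.
Difference in means = 10.2 − 19.6 = -9.4000.
-9.4000 ± 1.0092 → (-10.41, -8.39).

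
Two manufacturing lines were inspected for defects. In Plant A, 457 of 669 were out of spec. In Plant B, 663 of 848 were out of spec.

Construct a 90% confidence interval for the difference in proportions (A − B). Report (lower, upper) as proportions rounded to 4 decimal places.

p̂₁ = 457/669 = 0.6831 and p̂₂ = 663/848 = 0.7818.
SE₁ = √(p̂₁(1−p̂₁)/n₁) = √(0.6831·0.3169/669) = 0.01799; SE₂ = √(0.7818·0.2182/848) = 0.01418.
Independent samples: SE of the difference = √(SE₁² + SE₂²) = √(0.0003236401 + 0.0002010724) = 0.02291.
z* for 90% confidence is 1.645, so the margin of error is 1.645 × 0.02291 = 0.03769.
Point estimate p̂₁ − p̂₂ = 0.6831 − 0.7818 = -0.0987.
-0.0987 ± 0.03769 → (-0.1364, -0.0610).

(-0.1364, -0.0610)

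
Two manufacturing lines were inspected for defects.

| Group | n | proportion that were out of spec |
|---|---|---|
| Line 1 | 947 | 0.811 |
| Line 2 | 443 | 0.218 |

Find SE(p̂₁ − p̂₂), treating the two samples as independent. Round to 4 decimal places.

SE₁ = √(p̂₁(1−p̂₁)/n₁) = √(0.8110·0.1890/947) = 0.01272; SE₂ = √(0.2180·0.7820/443) = 0.01962.
Independent samples: SE of the difference = √(SE₁² + SE₂²) = √(0.0001617984 + 0.0003849444) = 0.02338.

0.0234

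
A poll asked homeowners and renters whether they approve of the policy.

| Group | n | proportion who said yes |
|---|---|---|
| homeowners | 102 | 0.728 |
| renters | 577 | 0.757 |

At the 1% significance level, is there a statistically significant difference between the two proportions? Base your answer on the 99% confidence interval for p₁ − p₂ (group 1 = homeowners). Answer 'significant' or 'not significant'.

not significant

The two standard errors are √(0.7280×0.2720/102) = 0.04406 and √(0.7570×0.2430/577) = 0.01786.
Because the samples are independent, SE_diff = √(0.04406² + 0.01786²) = 0.04754.
Using z* = 2.576 for 99%, ME = 2.576 × 0.04754 = 0.12246.
p̂₁ − p̂₂ = -0.0290; interval -0.0290 ± 0.12246 gives (-0.15146, 0.09346).
The interval (-0.15146, 0.09346) contains 0, so the difference is not significant.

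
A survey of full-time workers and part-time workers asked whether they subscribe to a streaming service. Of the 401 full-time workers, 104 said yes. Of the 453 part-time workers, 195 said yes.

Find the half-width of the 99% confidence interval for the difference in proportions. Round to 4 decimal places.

0.0823

First, p̂₁ = 104/401 = 0.2594; p̂₂ = 195/453 = 0.4305.
The two standard errors are √(0.2594×0.7406/401) = 0.02189 and √(0.4305×0.5695/453) = 0.02326.
Because the samples are independent, SE_diff = √(0.02189² + 0.02326²) = 0.03194.
Using z* = 2.576 for 99%, ME = 2.576 × 0.03194 = 0.08228.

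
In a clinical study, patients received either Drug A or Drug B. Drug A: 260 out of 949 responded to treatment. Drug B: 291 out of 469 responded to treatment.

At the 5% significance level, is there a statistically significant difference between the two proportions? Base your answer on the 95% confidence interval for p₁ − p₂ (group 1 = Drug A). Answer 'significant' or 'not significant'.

significant

Sample proportions: 260/949 = 0.2740, 291/469 = 0.6205.
Each SE is √(p̂(1−p̂)/n): √(0.2740·0.7260/949) = 0.01448 and √(0.6205·0.3795/469) = 0.02241.
SE(p̂₁ − p̂₂) = √(SE₁² + SE₂²) = √(0.0002096704 + 0.0005022081) = 0.02668, since the two samples are independent.
At 95% confidence z* = 1.960; margin = 1.960 × 0.02668 = 0.05229.
The difference is 0.2740 − 0.6205 = -0.3465, so the interval is -0.3465 ± 0.05229 = (-0.39879, -0.29421).
The interval (-0.39879, -0.29421) does not contain 0, so the difference is significant.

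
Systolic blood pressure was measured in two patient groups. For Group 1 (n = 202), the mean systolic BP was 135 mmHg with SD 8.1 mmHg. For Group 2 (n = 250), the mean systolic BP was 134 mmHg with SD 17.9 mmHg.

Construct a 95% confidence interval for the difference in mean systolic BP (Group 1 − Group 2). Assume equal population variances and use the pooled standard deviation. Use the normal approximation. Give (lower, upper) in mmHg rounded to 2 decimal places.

(-1.67, 3.67)

s_p = √[((n₁−1)s₁² + (n₂−1)s₂²)/(n₁+n₂−2)] = √[(201·8.1² + 249·17.9²)/450] = 14.3736.
SE = 14.3736·√(1/202 + 1/250) = 1.3598.
With z* = 1.960, margin = 1.960 × 1.3598 = 2.6652.
x̄₁ − x̄₂ = 135 − 134 = 1.0000; interval 1.0000 ± 2.6652 = (-1.67, 3.67).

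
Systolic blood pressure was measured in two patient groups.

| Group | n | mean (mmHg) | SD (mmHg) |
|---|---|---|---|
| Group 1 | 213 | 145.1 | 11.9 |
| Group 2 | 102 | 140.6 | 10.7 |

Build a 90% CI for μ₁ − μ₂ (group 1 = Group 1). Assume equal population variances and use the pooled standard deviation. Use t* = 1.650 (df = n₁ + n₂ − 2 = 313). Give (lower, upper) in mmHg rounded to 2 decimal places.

Pooled variance s_p² = [212·11.9² + 101·10.7²] / (213+102−2) = 132.8588, so s_p = 11.5264.
SE_diff = s_p·√(1/n₁ + 1/n₂) = 11.5264·√(1/213 + 1/102) = 1.3879.
t* = 1.650; margin = 1.650 × 1.3879 = 2.2900.
Difference = 145.1 − 140.6 = 4.5000.
4.5000 ± 2.2900 → (2.21, 6.79).

(2.21, 6.79)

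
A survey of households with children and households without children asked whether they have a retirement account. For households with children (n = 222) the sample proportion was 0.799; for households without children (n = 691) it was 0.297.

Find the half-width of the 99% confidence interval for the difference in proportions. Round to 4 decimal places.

0.0825

Each SE is √(p̂(1−p̂)/n): √(0.7990·0.2010/222) = 0.02690 and √(0.2970·0.7030/691) = 0.01738.
SE(p̂₁ − p̂₂) = √(SE₁² + SE₂²) = √(0.00072361 + 0.0003020644) = 0.03203, since the two samples are independent.
At 99% confidence z* = 2.576; margin = 2.576 × 0.03203 = 0.08251.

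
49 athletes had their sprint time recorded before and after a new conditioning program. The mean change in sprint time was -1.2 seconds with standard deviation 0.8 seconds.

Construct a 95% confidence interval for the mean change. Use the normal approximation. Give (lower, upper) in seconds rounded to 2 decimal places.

(-1.42, -0.98)

This is a matched-pairs design, so SE = s_d/√n = 0.8/√49 = 0.1143.
Margin = 1.960 × 0.1143 = 0.2240; the interval is -1.2 ± 0.2240 = (-1.42, -0.98).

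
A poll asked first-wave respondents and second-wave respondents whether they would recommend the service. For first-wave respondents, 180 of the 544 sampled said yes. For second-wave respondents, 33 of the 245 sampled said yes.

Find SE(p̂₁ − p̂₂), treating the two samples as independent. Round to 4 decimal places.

0.0297

p̂₁ = 180/544 = 0.3309 and p̂₂ = 33/245 = 0.1347.
SE₁ = √(p̂₁(1−p̂₁)/n₁) = √(0.3309·0.6691/544) = 0.02017; SE₂ = √(0.1347·0.8653/245) = 0.02181.
Independent samples: SE of the difference = √(SE₁² + SE₂²) = √(0.0004068289 + 0.0004756761) = 0.02971.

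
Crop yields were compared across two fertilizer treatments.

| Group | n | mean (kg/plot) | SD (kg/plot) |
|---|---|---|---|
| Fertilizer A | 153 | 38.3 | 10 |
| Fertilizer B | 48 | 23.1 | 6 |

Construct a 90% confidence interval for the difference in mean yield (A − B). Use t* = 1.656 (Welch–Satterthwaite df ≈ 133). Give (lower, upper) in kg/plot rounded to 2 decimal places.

(13.24, 17.16)

Standard errors of each mean: 10/√153 = 0.8085 and 6/√48 = 0.8660.
SE(x̄₁ − x̄₂) = √(0.8085² + 0.8660²) = 1.1847 for independent samples with unequal variances.
With t* = 1.656, the margin is 1.656 × 1.1847 = 1.9619.
x̄₁ − x̄₂ = 38.3 − 23.1 = 15.2000; the interval is 15.2000 ± 1.9619 = (13.24, 17.16).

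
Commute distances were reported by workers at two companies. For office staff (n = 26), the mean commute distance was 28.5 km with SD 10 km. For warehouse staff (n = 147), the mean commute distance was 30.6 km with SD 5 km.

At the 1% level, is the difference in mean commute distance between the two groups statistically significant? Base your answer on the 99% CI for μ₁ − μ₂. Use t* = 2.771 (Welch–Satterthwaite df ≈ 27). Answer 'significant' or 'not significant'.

not significant

Standard errors of each mean: 10/√26 = 1.9612 and 5/√147 = 0.4124.
SE(x̄₁ − x̄₂) = √(1.9612² + 0.4124²) = 2.0041 for independent samples with unequal variances.
With t* = 2.771, the margin is 2.771 × 2.0041 = 5.5534.
x̄₁ − x̄₂ = 28.5 − 30.6 = -2.1000; the interval is -2.1000 ± 5.5534 = (-7.6534, 3.4534).
The interval (-7.6534, 3.4534) contains 0, so the difference is not significant.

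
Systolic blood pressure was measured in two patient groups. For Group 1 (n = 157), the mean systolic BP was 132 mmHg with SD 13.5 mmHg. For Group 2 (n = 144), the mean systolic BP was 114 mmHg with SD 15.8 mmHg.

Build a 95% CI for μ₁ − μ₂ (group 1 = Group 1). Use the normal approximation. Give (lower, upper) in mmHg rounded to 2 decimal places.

(14.67, 21.33)

SE₁ = s₁/√n₁ = 13.5/√157 = 1.0774; SE₂ = 15.8/√144 = 1.3167.
Independent samples, unequal variances: SE_diff = √(SE₁² + SE₂²) = √(1.16079076 + 1.73369889) = 1.7013.
z* = 1.960, so margin of error = 1.960 × 1.7013 = 3.3345.
Difference in means = 132 − 114 = 18.0000.
18.0000 ± 3.3345 → (14.67, 21.33).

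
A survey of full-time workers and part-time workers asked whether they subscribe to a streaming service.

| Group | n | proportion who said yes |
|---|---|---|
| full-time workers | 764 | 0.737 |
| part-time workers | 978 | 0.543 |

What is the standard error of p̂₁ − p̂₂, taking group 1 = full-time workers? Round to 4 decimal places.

0.0225

SE₁ = √(p̂₁(1−p̂₁)/n₁) = √(0.7370·0.2630/764) = 0.01593; SE₂ = √(0.5430·0.4570/978) = 0.01593.
Independent samples: SE of the difference = √(SE₁² + SE₂²) = √(0.0002537649 + 0.0002537649) = 0.02253.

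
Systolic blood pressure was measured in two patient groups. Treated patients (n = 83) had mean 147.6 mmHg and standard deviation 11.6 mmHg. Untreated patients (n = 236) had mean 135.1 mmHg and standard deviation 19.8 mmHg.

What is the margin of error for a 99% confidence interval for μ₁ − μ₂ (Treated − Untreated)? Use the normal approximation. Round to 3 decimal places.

4.667

Per-group SEs: s₁/√n₁ = 11.6/√83 = 1.2733, s₂/√n₂ = 19.8/√236 = 1.2889.
Unpooled SE of the difference: √(1.62129289 + 1.66126321) = 1.8118.
Margin of error = z* · SE = 2.576 × 1.8118 = 4.6672.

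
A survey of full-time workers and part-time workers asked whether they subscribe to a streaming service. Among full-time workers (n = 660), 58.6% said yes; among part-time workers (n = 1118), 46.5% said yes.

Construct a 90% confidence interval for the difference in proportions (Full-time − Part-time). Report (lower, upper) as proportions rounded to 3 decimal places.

(0.081, 0.161)

Each SE is √(p̂(1−p̂)/n): √(0.5860·0.4140/660) = 0.01917 and √(0.4650·0.5350/1118) = 0.01492.
SE(p̂₁ − p̂₂) = √(SE₁² + SE₂²) = √(0.0003674889 + 0.0002226064) = 0.02429, since the two samples are independent.
At 90% confidence z* = 1.645; margin = 1.645 × 0.02429 = 0.03996.
The difference is 0.5860 − 0.4650 = 0.1210, so the interval is 0.1210 ± 0.03996 = (0.081, 0.161).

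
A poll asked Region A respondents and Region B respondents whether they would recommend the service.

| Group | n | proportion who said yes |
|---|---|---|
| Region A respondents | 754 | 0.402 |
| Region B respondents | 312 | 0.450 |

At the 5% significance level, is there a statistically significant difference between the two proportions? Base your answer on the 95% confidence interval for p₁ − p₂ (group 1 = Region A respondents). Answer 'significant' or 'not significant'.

Each SE is √(p̂(1−p̂)/n): √(0.4020·0.5980/754) = 0.01786 and √(0.4500·0.5500/312) = 0.02817.
SE(p̂₁ − p̂₂) = √(SE₁² + SE₂²) = √(0.0003189796 + 0.0007935489) = 0.03335, since the two samples are independent.
At 95% confidence z* = 1.960; margin = 1.960 × 0.03335 = 0.06537.
The difference is 0.4020 − 0.4500 = -0.0480, so the interval is -0.0480 ± 0.06537 = (-0.11337, 0.01737).
The interval (-0.11337, 0.01737) contains 0, so the difference is not significant.

not significant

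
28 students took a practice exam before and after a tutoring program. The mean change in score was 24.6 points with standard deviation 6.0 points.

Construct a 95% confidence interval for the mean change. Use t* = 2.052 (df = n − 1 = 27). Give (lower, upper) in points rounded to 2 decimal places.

This is a matched-pairs design, so SE = s_d/√n = 6.0/√28 = 1.1339.
Margin = 2.052 × 1.1339 = 2.3268; the interval is 24.6 ± 2.3268 = (22.27, 26.93).

(22.27, 26.93)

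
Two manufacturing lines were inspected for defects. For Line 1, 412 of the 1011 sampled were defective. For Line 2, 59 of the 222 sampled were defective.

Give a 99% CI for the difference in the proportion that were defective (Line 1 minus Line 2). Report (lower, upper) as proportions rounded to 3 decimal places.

(0.056, 0.228)

First, p̂₁ = 412/1011 = 0.4075; p̂₂ = 59/222 = 0.2658.
The two standard errors are √(0.4075×0.5925/1011) = 0.01545 and √(0.2658×0.7342/222) = 0.02965.
Because the samples are independent, SE_diff = √(0.01545² + 0.02965²) = 0.03343.
Using z* = 2.576 for 99%, ME = 2.576 × 0.03343 = 0.08612.
p̂₁ − p̂₂ = 0.1417; interval 0.1417 ± 0.08612 gives (0.056, 0.228).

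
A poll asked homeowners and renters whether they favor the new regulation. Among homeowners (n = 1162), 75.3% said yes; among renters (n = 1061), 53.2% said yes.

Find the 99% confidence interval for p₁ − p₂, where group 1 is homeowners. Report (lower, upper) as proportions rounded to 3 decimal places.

(0.170, 0.272)

Each SE is √(p̂(1−p̂)/n): √(0.7530·0.2470/1162) = 0.01265 and √(0.5320·0.4680/1061) = 0.01532.
SE(p̂₁ − p̂₂) = √(SE₁² + SE₂²) = √(0.0001600225 + 0.0002347024) = 0.01987, since the two samples are independent.
At 99% confidence z* = 2.576; margin = 2.576 × 0.01987 = 0.05119.
The difference is 0.7530 − 0.5320 = 0.2210, so the interval is 0.2210 ± 0.05119 = (0.170, 0.272).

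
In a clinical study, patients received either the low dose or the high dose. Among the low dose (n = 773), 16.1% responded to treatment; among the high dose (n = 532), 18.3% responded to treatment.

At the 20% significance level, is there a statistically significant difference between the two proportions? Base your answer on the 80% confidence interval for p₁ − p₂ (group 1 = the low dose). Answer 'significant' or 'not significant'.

SE₁ = √(p̂₁(1−p̂₁)/n₁) = √(0.1610·0.8390/773) = 0.01322; SE₂ = √(0.1830·0.8170/532) = 0.01676.
Independent samples: SE of the difference = √(SE₁² + SE₂²) = √(0.0001747684 + 0.0002808976) = 0.02135.
z* for 80% confidence is 1.282, so the margin of error is 1.282 × 0.02135 = 0.02737.
Point estimate p̂₁ − p̂₂ = 0.1610 − 0.1830 = -0.0220.
-0.0220 ± 0.02737 → (-0.04937, 0.00537).
The interval (-0.04937, 0.00537) contains 0, so the difference is not significant.

not significant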